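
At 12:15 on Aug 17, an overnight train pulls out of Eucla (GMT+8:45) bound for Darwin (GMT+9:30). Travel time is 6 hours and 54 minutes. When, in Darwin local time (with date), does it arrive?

19:54 on Aug 17

Darwin is 0:45 ahead of Eucla.
After 6 hours 54 minutes it is 19:09 in Eucla.
Shift by the zone difference: 19:09 + 0:45 = 19:54 on Aug 17 in Darwin.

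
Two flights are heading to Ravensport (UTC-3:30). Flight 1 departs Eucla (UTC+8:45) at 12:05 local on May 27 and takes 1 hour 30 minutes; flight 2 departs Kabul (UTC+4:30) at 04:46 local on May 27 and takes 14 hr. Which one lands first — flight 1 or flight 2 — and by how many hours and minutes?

Flight 1 in UTC: 12:05 − 8:45 = 03:20 on May 27.
+1 hour and 30 minutes → arrive 04:50 UTC on May 27.
Flight 2 in UTC: 04:46 − 4:30 = 00:16 on May 27.
+14 hours → arrive 14:16 UTC on May 27.
Flight 1 lands earlier by 9 hours 26 minutes.

the first, by 9 hours 26 minutes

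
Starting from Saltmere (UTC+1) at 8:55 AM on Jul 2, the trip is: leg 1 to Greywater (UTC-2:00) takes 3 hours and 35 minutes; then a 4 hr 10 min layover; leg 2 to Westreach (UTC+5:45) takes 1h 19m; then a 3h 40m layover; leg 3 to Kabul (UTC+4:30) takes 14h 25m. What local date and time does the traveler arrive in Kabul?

Convert departure to UTC: 8:55 AM − 1:00 = 7:55 AM UTC on Jul 2.
Add 3 hours and 35 minutes leg 1 → 11:30 AM UTC.
Add 4 hours and 10 minutes layover in Greywater → 3:40 PM UTC.
Add 1 hour 19 minutes leg 2 → 4:59 PM UTC.
Add 3 hours 40 minutes layover in Westreach → 8:39 PM UTC.
Add 14 hours 25 minutes leg 3 → 11:04 AM UTC (Jul 3).
Kabul is UTC+4:30, so local arrival = 11:04 AM + 4:30 = 3:34 PM on Jul 3.

3:34 PM on Jul 3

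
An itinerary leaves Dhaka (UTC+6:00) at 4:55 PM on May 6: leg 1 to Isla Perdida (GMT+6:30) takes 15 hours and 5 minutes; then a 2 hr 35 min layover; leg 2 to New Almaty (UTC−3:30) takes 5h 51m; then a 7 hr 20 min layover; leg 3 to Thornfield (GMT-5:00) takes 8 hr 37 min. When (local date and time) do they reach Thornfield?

9:23 PM on May 7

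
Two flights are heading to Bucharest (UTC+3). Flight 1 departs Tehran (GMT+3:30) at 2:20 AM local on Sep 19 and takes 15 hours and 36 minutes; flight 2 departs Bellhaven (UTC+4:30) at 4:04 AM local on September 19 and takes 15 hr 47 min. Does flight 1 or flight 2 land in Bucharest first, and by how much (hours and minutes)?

Flight 1 in UTC: 2:20 AM − 3:30 = 10:50 PM on Sep 18.
+15 hours and 36 minutes → arrive 2:26 PM UTC on Sep 19.
Flight 2 in UTC: 4:04 AM − 4:30 = 11:34 PM on Sep 18.
+15 hours and 47 minutes → arrive 3:21 PM UTC on Sep 19.
Flight 1 lands earlier by 55 minutes.

the first, by 55 minutes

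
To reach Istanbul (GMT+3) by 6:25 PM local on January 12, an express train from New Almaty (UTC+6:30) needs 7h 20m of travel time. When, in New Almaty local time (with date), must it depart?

2:35 PM on Jan 12

Target arrival in UTC: 6:25 PM − 3:00 = 3:25 PM on Jan 12.
Subtract 7 hours 20 minutes → departure 8:05 AM UTC on Jan 12.
New Almaty is UTC+6:30: 8:05 AM + 6:30 = 2:35 PM on Jan 12.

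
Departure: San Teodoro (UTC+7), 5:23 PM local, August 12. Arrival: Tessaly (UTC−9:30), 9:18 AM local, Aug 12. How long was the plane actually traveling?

8 hours 25 minutes

Departure in UTC: 5:23 PM − 7:00 = 10:23 AM on Aug 12.
Arrival in UTC: 9:18 AM + 9:30 = 6:48 PM on Aug 12.
Elapsed = 6:48 PM − 10:23 AM = 8 hours 25 minutes.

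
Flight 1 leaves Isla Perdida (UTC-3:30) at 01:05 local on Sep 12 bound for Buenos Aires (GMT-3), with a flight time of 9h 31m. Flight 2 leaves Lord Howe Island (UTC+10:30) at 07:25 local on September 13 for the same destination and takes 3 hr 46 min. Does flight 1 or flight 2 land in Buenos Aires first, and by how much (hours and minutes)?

Flight 1 in UTC: 01:05 + 3:30 = 04:35 on Sep 12.
+9 hours 31 minutes → arrive 14:06 UTC on Sep 12.
Flight 2 in UTC: 07:25 − 10:30 = 20:55 on Sep 12.
+3 hours 46 minutes → arrive 00:41 UTC on Sep 13.
Flight 1 lands earlier by 10 hours 35 minutes.

the first, by 10 hours 35 minutes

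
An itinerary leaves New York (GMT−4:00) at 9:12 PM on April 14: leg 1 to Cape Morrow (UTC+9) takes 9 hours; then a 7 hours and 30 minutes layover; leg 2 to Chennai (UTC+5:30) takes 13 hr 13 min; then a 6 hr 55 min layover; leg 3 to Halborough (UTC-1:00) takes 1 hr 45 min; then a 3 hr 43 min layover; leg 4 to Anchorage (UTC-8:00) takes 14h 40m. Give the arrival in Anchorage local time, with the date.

1:58 AM on Apr 17

Convert departure to UTC: 9:12 PM + 4:00 = 1:12 AM UTC on Apr 15.
Add 9 hours leg 1 → 10:12 AM UTC.
Add 7 hours and 30 minutes layover in Cape Morrow → 5:42 PM UTC.
Add 13 hours and 13 minutes leg 2 → 6:55 AM UTC (Apr 16).
Add 6 hours and 55 minutes layover in Chennai → 1:50 PM UTC.
Add 1 hour and 45 minutes leg 3 → 3:35 PM UTC.
Add 3 hours 43 minutes layover in Halborough → 7:18 PM UTC.
Add 14 hours 40 minutes leg 4 → 9:58 AM UTC (Apr 17).
Anchorage is UTC−8:00, so local arrival = 9:58 AM − 8:00 = 1:58 AM on Apr 17.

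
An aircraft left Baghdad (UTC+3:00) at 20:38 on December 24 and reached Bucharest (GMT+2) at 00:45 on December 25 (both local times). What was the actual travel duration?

5 hours 7 minutes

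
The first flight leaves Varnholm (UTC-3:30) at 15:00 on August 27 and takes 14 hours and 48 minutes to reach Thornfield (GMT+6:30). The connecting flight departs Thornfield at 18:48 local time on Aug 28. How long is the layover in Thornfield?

Convert departure to UTC: 15:00 + 3:30 = 18:30 UTC on Aug 27.
Add 14 hours 48 minutes flight time → 09:18 UTC (Aug 28).
Thornfield is UTC+6:30, so local arrival = 09:18 + 6:30 = 15:48 on Aug 28.
Layover = 18:48 − 15:48 = 3 hours.

3 hours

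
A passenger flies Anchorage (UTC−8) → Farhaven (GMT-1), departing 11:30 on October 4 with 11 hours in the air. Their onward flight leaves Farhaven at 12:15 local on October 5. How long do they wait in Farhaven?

6 hours 45 minutes

Convert departure to UTC: 11:30 + 8:00 = 19:30 UTC on Oct 4.
Add 11 hours flight time → 06:30 UTC (Oct 5).
Farhaven is UTC−1:00, so local arrival = 06:30 − 1:00 = 05:30 on Oct 5.
Layover = 12:15 − 05:30 = 6 hours 45 minutes.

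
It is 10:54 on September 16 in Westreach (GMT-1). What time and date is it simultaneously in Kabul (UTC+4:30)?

In UTC: 10:54 + 1:00 = 11:54 on Sep 16.
Kabul is UTC+4:30: 11:54 + 4:30 = 16:24 on Sep 16.

16:24 on September 16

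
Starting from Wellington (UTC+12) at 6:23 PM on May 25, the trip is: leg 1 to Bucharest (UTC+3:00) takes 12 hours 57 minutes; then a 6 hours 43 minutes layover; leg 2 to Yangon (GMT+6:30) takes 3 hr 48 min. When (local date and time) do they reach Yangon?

12:21 PM on May 26

Convert departure to UTC: 6:23 PM − 12:00 = 6:23 AM UTC on May 25.
Add 12 hours 57 minutes leg 1 → 7:20 PM UTC.
Add 6 hours and 43 minutes layover in Bucharest → 2:03 AM UTC (May 26).
Add 3 hours 48 minutes leg 2 → 5:51 AM UTC.
Yangon is UTC+6:30, so local arrival = 5:51 AM + 6:30 = 12:21 PM on May 26.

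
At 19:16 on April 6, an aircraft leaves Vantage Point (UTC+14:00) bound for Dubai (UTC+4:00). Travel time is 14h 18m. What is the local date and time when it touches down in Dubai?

23:34 on April 6

Convert departure to UTC: 19:16 − 14:00 = 05:16 UTC on Apr 6.
Add 14 hours 18 minutes travel time → 19:34 UTC.
Dubai is UTC+4:00, so local arrival = 19:34 + 4:00 = 23:34 on Apr 6.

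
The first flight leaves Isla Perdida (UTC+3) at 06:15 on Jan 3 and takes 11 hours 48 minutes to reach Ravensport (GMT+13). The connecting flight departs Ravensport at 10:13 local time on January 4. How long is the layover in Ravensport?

6 hours 10 minutes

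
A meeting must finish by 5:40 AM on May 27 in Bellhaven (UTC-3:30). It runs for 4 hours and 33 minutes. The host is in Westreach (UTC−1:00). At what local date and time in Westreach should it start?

Target end time in UTC: 5:40 AM + 3:30 = 9:10 AM on May 27.
Subtract 4 hours and 33 minutes → start 4:37 AM UTC on May 27.
Westreach is UTC−1:00: 4:37 AM − 1:00 = 3:37 AM on May 27.

3:37 AM on May 27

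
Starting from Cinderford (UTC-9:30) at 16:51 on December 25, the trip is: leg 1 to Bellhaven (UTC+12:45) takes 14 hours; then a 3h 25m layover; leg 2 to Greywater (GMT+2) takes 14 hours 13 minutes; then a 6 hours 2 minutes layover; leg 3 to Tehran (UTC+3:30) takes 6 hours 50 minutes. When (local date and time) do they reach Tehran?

02:21 on Dec 28

Convert departure to UTC: 16:51 + 9:30 = 02:21 UTC on Dec 26.
Add 14 hours leg 1 → 16:21 UTC.
Add 3 hours and 25 minutes layover in Bellhaven → 19:46 UTC.
Add 14 hours and 13 minutes leg 2 → 09:59 UTC (Dec 27).
Add 6 hours and 2 minutes layover in Greywater → 16:01 UTC.
Add 6 hours 50 minutes leg 3 → 22:51 UTC.
Tehran is UTC+3:30, so local arrival = 22:51 + 3:30 = 02:21 on Dec 28.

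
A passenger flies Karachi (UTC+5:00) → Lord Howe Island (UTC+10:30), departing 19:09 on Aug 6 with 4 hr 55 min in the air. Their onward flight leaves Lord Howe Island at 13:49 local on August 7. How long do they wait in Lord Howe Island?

8 hours 15 minutes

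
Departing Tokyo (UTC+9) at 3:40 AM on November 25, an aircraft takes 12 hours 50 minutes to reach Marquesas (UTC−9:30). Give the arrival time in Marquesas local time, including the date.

Marquesas is 18:30 behind Tokyo.
After 12 hours 50 minutes it is 4:30 PM in Tokyo.
Shift by the zone difference: 4:30 PM − 18:30 = 10:00 PM on Nov 24 in Marquesas.

10:00 PM on November 24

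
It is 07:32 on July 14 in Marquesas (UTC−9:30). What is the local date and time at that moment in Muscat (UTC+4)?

21:02 on Jul 14

Muscat is 13:30 ahead of Marquesas.
Shift by the zone difference: 07:32 + 13:30 = 21:02 on Jul 14 in Muscat.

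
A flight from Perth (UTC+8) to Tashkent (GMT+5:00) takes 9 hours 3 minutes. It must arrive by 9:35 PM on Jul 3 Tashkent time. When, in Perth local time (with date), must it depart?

3:32 PM on Jul 3

Target arrival in UTC: 9:35 PM − 5:00 = 4:35 PM on Jul 3.
Subtract 9 hours 3 minutes → departure 7:32 AM UTC on Jul 3.
Perth is UTC+8:00: 7:32 AM + 8:00 = 3:32 PM on Jul 3.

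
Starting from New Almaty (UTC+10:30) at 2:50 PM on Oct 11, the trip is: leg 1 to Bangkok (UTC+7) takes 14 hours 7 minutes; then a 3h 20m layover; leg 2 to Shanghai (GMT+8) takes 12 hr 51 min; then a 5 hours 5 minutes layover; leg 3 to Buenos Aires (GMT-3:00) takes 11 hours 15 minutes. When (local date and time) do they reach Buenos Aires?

11:58 PM on Oct 12

Convert departure to UTC: 2:50 PM − 10:30 = 4:20 AM UTC on Oct 11.
Add 14 hours 7 minutes leg 1 → 6:27 PM UTC.
Add 3 hours and 20 minutes layover in Bangkok → 9:47 PM UTC.
Add 12 hours and 51 minutes leg 2 → 10:38 AM UTC (Oct 12).
Add 5 hours and 5 minutes layover in Shanghai → 3:43 PM UTC.
Add 11 hours 15 minutes leg 3 → 2:58 AM UTC (Oct 13).
Buenos Aires is UTC−3:00, so local arrival = 2:58 AM − 3:00 = 11:58 PM on Oct 12.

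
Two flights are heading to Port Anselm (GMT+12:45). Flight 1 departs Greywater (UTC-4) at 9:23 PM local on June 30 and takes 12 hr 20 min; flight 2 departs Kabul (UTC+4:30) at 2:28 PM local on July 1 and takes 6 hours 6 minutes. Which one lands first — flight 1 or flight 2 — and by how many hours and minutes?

Flight 1 in UTC: 9:23 PM + 4:00 = 1:23 AM on Jul 1.
+12 hours 20 minutes → arrive 1:43 PM UTC on Jul 1.
Flight 2 in UTC: 2:28 PM − 4:30 = 9:58 AM on Jul 1.
+6 hours 6 minutes → arrive 4:04 PM UTC on Jul 1.
Flight 1 lands earlier by 2 hours 21 minutes.

the first, by 2 hours 21 minutes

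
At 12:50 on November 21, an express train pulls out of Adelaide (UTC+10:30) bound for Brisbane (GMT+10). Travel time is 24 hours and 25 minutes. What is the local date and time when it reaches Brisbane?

Convert departure to UTC: 12:50 − 10:30 = 02:20 UTC on Nov 21.
Add 24 hours and 25 minutes travel time → 02:45 UTC (Nov 22).
Brisbane is UTC+10:00, so local arrival = 02:45 + 10:00 = 12:45 on Nov 22.

12:45 on November 22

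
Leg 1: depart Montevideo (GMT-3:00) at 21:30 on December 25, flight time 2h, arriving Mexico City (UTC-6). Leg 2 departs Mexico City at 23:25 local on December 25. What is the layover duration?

2 hours 55 minutes

Convert departure to UTC: 21:30 + 3:00 = 00:30 UTC on Dec 26.
Add 2 hours flight time → 02:30 UTC.
Mexico City is UTC−6:00, so local arrival = 02:30 − 6:00 = 20:30 on Dec 25.
Layover = 23:25 − 20:30 = 2 hours 55 minutes.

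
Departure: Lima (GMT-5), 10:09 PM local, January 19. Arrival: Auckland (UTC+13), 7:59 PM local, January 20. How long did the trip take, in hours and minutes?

3 hours 50 minutes

Departure in UTC: 10:09 PM + 5:00 = 3:09 AM on Jan 20.
Arrival in UTC: 7:59 PM − 13:00 = 6:59 AM on Jan 20.
Elapsed = 6:59 AM − 3:09 AM = 3 hours 50 minutes.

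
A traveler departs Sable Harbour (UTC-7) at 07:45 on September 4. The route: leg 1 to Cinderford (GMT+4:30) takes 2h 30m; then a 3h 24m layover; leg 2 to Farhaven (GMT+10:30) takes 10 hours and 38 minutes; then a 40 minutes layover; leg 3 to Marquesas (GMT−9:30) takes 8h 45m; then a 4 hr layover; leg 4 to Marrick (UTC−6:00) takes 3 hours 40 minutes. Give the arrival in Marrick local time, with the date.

18:22 on September 5

Convert departure to UTC: 07:45 + 7:00 = 14:45 UTC on Sep 4.
Add 2 hours 30 minutes leg 1 → 17:15 UTC.
Add 3 hours and 24 minutes layover in Cinderford → 20:39 UTC.
Add 10 hours and 38 minutes leg 2 → 07:17 UTC (Sep 5).
Add 40 minutes layover in Farhaven → 07:57 UTC.
Add 8 hours and 45 minutes leg 3 → 16:42 UTC.
Add 4 hours layover in Marquesas → 20:42 UTC.
Add 3 hours 40 minutes leg 4 → 00:22 UTC (Sep 6).
Marrick is UTC−6:00, so local arrival = 00:22 − 6:00 = 18:22 on Sep 5.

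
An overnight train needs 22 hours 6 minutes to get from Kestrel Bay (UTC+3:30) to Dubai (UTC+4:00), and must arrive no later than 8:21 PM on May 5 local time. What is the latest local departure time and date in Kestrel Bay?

9:45 PM on May 4

Target arrival in UTC: 8:21 PM − 4:00 = 4:21 PM on May 5.
Subtract 22 hours 6 minutes → departure 6:15 PM UTC on May 4.
Kestrel Bay is UTC+3:30: 6:15 PM + 3:30 = 9:45 PM on May 4.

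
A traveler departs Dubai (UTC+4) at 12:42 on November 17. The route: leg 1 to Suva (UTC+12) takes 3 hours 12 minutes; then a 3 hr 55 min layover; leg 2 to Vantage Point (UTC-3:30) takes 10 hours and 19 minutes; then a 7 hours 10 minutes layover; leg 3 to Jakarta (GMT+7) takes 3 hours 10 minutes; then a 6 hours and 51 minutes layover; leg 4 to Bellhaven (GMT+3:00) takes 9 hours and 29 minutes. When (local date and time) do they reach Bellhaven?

Convert departure to UTC: 12:42 − 4:00 = 08:42 UTC on Nov 17.
Add 3 hours and 12 minutes leg 1 → 11:54 UTC.
Add 3 hours and 55 minutes layover in Suva → 15:49 UTC.
Add 10 hours 19 minutes leg 2 → 02:08 UTC (Nov 18).
Add 7 hours 10 minutes layover in Vantage Point → 09:18 UTC.
Add 3 hours and 10 minutes leg 3 → 12:28 UTC.
Add 6 hours and 51 minutes layover in Jakarta → 19:19 UTC.
Add 9 hours and 29 minutes leg 4 → 04:48 UTC (Nov 19).
Bellhaven is UTC+3:00, so local arrival = 04:48 + 3:00 = 07:48 on Nov 19.

07:48 on November 19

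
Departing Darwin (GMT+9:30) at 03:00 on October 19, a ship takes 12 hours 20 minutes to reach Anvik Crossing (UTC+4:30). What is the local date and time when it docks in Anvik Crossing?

10:20 on October 19

Anvik Crossing is 5:00 behind Darwin.
After 12 hours and 20 minutes it is 15:20 in Darwin.
Shift by the zone difference: 15:20 − 5:00 = 10:20 on Oct 19 in Anvik Crossing.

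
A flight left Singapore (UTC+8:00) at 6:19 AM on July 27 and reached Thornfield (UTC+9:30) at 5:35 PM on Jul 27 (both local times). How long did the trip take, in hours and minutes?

Departure in UTC: 6:19 AM − 8:00 = 10:19 PM on Jul 26.
Arrival in UTC: 5:35 PM − 9:30 = 8:05 AM on Jul 27.
Elapsed = 8:05 AM − 10:19 PM (+1 day) = 9 hours 46 minutes.

9 hours 46 minutes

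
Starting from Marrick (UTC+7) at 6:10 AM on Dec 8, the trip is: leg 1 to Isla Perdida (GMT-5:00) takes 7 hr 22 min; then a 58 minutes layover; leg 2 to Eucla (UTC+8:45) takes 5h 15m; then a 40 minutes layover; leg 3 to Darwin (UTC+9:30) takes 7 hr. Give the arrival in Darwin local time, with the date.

Convert departure to UTC: 6:10 AM − 7:00 = 11:10 PM UTC on Dec 7.
Add 7 hours and 22 minutes leg 1 → 6:32 AM UTC (Dec 8).
Add 58 minutes layover in Isla Perdida → 7:30 AM UTC.
Add 5 hours and 15 minutes leg 2 → 12:45 PM UTC.
Add 40 minutes layover in Eucla → 1:25 PM UTC.
Add 7 hours leg 3 → 8:25 PM UTC.
Darwin is UTC+9:30, so local arrival = 8:25 PM + 9:30 = 5:55 AM on Dec 9.

5:55 AM on December 9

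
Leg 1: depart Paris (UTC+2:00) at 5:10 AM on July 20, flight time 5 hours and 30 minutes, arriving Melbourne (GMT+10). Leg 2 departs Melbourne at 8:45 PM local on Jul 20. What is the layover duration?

Convert departure to UTC: 5:10 AM − 2:00 = 3:10 AM UTC on Jul 20.
Add 5 hours and 30 minutes flight time → 8:40 AM UTC.
Melbourne is UTC+10:00, so local arrival = 8:40 AM + 10:00 = 6:40 PM on Jul 20.
Layover = 8:45 PM − 6:40 PM = 2 hours 5 minutes.

2 hours 5 minutes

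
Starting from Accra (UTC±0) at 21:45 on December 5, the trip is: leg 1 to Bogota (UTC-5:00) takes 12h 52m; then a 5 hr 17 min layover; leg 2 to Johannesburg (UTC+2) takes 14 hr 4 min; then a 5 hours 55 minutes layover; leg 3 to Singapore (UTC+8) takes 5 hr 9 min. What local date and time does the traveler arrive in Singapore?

01:02 on Dec 8

Accra is at UTC+0, so departure is already 21:45 UTC on Dec 5.
Add 12 hours and 52 minutes leg 1 → 10:37 UTC (Dec 6).
Add 5 hours 17 minutes layover in Bogota → 15:54 UTC.
Add 14 hours and 4 minutes leg 2 → 05:58 UTC (Dec 7).
Add 5 hours and 55 minutes layover in Johannesburg → 11:53 UTC.
Add 5 hours and 9 minutes leg 3 → 17:02 UTC.
Singapore is UTC+8:00, so local arrival = 17:02 + 8:00 = 01:02 on Dec 8.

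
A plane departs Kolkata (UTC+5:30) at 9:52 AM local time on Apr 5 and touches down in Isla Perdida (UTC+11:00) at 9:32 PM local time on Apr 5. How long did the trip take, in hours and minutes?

Departure in UTC: 9:52 AM − 5:30 = 4:22 AM on Apr 5.
Arrival in UTC: 9:32 PM − 11:00 = 10:32 AM on Apr 5.
Elapsed = 10:32 AM − 4:22 AM = 6 hours 10 minutes.

6 hours 10 minutes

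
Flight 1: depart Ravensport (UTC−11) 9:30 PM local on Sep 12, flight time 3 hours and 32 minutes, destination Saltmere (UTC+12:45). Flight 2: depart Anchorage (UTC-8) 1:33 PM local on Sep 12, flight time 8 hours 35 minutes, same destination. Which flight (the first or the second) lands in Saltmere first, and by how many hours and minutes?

the second, by 5 hours 54 minutes

Flight 1 in UTC: 9:30 PM + 11:00 = 8:30 AM on Sep 13.
+3 hours and 32 minutes → arrive 12:02 PM UTC on Sep 13.
Flight 2 in UTC: 1:33 PM + 8:00 = 9:33 PM on Sep 12.
+8 hours and 35 minutes → arrive 6:08 AM UTC on Sep 13.
Flight 2 lands earlier by 5 hours 54 minutes.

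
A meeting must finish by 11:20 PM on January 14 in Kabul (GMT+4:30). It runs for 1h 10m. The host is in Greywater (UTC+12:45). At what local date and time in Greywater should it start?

6:25 AM on January 15

Target end time in UTC: 11:20 PM − 4:30 = 6:50 PM on Jan 14.
Subtract 1 hour and 10 minutes → start 5:40 PM UTC on Jan 14.
Greywater is UTC+12:45: 5:40 PM + 12:45 = 6:25 AM on Jan 15.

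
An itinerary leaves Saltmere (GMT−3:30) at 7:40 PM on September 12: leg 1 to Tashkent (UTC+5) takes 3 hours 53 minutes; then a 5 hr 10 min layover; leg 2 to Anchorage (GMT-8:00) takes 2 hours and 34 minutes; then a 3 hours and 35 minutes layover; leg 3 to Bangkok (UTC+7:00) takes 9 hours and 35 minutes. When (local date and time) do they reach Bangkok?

Convert departure to UTC: 7:40 PM + 3:30 = 11:10 PM UTC on Sep 12.
Add 3 hours and 53 minutes leg 1 → 3:03 AM UTC (Sep 13).
Add 5 hours 10 minutes layover in Tashkent → 8:13 AM UTC.
Add 2 hours and 34 minutes leg 2 → 10:47 AM UTC.
Add 3 hours 35 minutes layover in Anchorage → 2:22 PM UTC.
Add 9 hours and 35 minutes leg 3 → 11:57 PM UTC.
Bangkok is UTC+7:00, so local arrival = 11:57 PM + 7:00 = 6:57 AM on Sep 14.

6:57 AM on September 14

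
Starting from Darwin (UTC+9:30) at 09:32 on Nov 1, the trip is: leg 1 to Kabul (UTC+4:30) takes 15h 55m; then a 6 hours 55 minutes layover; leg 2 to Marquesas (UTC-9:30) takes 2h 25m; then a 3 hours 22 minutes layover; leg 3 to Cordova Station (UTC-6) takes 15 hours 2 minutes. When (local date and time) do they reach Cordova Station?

Convert departure to UTC: 09:32 − 9:30 = 00:02 UTC on Nov 1.
Add 15 hours and 55 minutes leg 1 → 15:57 UTC.
Add 6 hours 55 minutes layover in Kabul → 22:52 UTC.
Add 2 hours and 25 minutes leg 2 → 01:17 UTC (Nov 2).
Add 3 hours and 22 minutes layover in Marquesas → 04:39 UTC.
Add 15 hours and 2 minutes leg 3 → 19:41 UTC.
Cordova Station is UTC−6:00, so local arrival = 19:41 − 6:00 = 13:41 on Nov 2.

13:41 on November 2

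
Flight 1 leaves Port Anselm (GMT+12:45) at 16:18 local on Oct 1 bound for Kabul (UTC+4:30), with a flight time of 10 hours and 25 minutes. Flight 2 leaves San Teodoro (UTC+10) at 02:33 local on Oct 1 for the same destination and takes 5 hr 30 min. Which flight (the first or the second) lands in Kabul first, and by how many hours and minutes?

the second, by 15 hours 55 minutes

Flight 1 in UTC: 16:18 − 12:45 = 03:33 on Oct 1.
+10 hours 25 minutes → arrive 13:58 UTC on Oct 1.
Flight 2 in UTC: 02:33 − 10:00 = 16:33 on Sep 30.
+5 hours and 30 minutes → arrive 22:03 UTC on Sep 30.
Flight 2 lands earlier by 15 hours 55 minutes.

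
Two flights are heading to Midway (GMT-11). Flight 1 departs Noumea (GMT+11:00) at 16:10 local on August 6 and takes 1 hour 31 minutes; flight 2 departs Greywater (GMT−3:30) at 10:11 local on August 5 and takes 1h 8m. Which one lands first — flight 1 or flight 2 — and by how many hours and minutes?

the second, by 15 hours 52 minutes

Flight 1 in UTC: 16:10 − 11:00 = 05:10 on Aug 6.
+1 hour and 31 minutes → arrive 06:41 UTC on Aug 6.
Flight 2 in UTC: 10:11 + 3:30 = 13:41 on Aug 5.
+1 hour and 8 minutes → arrive 14:49 UTC on Aug 5.
Flight 2 lands earlier by 15 hours 52 minutes.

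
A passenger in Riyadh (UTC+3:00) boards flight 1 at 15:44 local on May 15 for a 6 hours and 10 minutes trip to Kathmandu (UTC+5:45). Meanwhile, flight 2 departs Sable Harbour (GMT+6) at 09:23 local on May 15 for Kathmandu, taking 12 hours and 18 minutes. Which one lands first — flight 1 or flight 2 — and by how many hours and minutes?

the second, by 3 hours 13 minutes

Flight 1 in UTC: 15:44 − 3:00 = 12:44 on May 15.
+6 hours and 10 minutes → arrive 18:54 UTC on May 15.
Flight 2 in UTC: 09:23 − 6:00 = 03:23 on May 15.
+12 hours 18 minutes → arrive 15:41 UTC on May 15.
Flight 2 lands earlier by 3 hours 13 minutes.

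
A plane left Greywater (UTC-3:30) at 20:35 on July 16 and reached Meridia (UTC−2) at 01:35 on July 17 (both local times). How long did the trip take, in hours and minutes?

Meridia is 1:30 ahead of Greywater.
Clock-face elapsed time (ignoring zones) is 5 hours.
Actual elapsed = 5 hours − 1:30 = 3 hours 30 minutes.

3 hours 30 minutes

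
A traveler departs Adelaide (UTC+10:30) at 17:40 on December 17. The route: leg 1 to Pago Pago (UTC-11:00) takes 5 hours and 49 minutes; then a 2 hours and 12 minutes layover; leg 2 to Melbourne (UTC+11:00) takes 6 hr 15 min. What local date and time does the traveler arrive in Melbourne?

Convert departure to UTC: 17:40 − 10:30 = 07:10 UTC on Dec 17.
Add 5 hours and 49 minutes leg 1 → 12:59 UTC.
Add 2 hours and 12 minutes layover in Pago Pago → 15:11 UTC.
Add 6 hours 15 minutes leg 2 → 21:26 UTC.
Melbourne is UTC+11:00, so local arrival = 21:26 + 11:00 = 08:26 on Dec 18.

08:26 on December 18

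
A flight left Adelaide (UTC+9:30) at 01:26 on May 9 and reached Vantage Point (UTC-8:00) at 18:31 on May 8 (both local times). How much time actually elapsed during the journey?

Departure in UTC: 01:26 − 9:30 = 15:56 on May 8.
Arrival in UTC: 18:31 + 8:00 = 02:31 on May 9.
Elapsed = 02:31 − 15:56 (+1 day) = 10 hours 35 minutes.

10 hours 35 minutes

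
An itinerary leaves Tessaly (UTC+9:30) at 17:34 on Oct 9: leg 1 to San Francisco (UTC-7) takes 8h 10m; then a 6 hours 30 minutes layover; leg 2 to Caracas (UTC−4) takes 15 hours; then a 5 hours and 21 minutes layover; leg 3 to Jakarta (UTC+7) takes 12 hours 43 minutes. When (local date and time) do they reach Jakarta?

14:48 on Oct 11

Convert departure to UTC: 17:34 − 9:30 = 08:04 UTC on Oct 9.
Add 8 hours 10 minutes leg 1 → 16:14 UTC.
Add 6 hours 30 minutes layover in San Francisco → 22:44 UTC.
Add 15 hours leg 2 → 13:44 UTC (Oct 10).
Add 5 hours and 21 minutes layover in Caracas → 19:05 UTC.
Add 12 hours and 43 minutes leg 3 → 07:48 UTC (Oct 11).
Jakarta is UTC+7:00, so local arrival = 07:48 + 7:00 = 14:48 on Oct 11.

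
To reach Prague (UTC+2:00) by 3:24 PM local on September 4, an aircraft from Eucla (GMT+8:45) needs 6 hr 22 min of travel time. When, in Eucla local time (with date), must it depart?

Target arrival in UTC: 3:24 PM − 2:00 = 1:24 PM on Sep 4.
Subtract 6 hours and 22 minutes → departure 7:02 AM UTC on Sep 4.
Eucla is UTC+8:45: 7:02 AM + 8:45 = 3:47 PM on Sep 4.

3:47 PM on September 4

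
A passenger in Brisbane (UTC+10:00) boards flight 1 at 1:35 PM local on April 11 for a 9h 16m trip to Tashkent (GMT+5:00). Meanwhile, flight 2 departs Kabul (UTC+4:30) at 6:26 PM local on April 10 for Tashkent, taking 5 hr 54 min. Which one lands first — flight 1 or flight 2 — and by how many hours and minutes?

the second, by 17 hours 1 minute

Flight 1 in UTC: 1:35 PM − 10:00 = 3:35 AM on Apr 11.
+9 hours 16 minutes → arrive 12:51 PM UTC on Apr 11.
Flight 2 in UTC: 6:26 PM − 4:30 = 1:56 PM on Apr 10.
+5 hours 54 minutes → arrive 7:50 PM UTC on Apr 10.
Flight 2 lands earlier by 17 hours 1 minute.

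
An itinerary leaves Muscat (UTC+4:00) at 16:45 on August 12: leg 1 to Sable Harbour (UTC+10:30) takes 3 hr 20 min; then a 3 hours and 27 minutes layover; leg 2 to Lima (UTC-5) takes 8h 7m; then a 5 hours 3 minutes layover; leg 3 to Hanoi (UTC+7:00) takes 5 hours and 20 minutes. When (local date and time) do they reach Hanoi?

21:02 on Aug 13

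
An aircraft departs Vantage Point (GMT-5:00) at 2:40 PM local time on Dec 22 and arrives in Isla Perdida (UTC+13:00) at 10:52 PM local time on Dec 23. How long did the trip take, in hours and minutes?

14 hours 12 minutes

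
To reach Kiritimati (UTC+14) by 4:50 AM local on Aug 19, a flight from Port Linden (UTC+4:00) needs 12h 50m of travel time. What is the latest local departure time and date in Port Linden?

Target arrival in UTC: 4:50 AM − 14:00 = 2:50 PM on Aug 18.
Subtract 12 hours 50 minutes → departure 2:00 AM UTC on Aug 18.
Port Linden is UTC+4:00: 2:00 AM + 4:00 = 6:00 AM on Aug 18.

6:00 AM on August 18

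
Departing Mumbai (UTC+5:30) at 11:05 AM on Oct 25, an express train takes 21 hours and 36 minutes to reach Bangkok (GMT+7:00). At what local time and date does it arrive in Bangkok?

Bangkok is 1:30 ahead of Mumbai.
After 21 hours and 36 minutes it is 8:41 AM (Oct 26) in Mumbai.
Shift by the zone difference: 8:41 AM + 1:30 = 10:11 AM on Oct 26 in Bangkok.

10:11 AM on Oct 26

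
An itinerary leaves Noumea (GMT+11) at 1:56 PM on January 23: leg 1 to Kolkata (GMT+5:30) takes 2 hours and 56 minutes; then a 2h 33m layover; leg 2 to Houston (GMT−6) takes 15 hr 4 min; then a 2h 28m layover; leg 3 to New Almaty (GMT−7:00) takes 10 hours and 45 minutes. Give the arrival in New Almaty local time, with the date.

5:42 AM on January 24

Convert departure to UTC: 1:56 PM − 11:00 = 2:56 AM UTC on Jan 23.
Add 2 hours and 56 minutes leg 1 → 5:52 AM UTC.
Add 2 hours 33 minutes layover in Kolkata → 8:25 AM UTC.
Add 15 hours 4 minutes leg 2 → 11:29 PM UTC.
Add 2 hours and 28 minutes layover in Houston → 1:57 AM UTC (Jan 24).
Add 10 hours and 45 minutes leg 3 → 12:42 PM UTC.
New Almaty is UTC−7:00, so local arrival = 12:42 PM − 7:00 = 5:42 AM on Jan 24.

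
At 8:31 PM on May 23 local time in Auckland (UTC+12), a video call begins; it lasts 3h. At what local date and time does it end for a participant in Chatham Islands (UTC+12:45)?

12:16 AM on May 24

Chatham Islands is 0:45 ahead of Auckland.
After 3 hours it is 11:31 PM in Auckland.
Shift by the zone difference: 11:31 PM + 0:45 = 12:16 AM on May 24 in Chatham Islands.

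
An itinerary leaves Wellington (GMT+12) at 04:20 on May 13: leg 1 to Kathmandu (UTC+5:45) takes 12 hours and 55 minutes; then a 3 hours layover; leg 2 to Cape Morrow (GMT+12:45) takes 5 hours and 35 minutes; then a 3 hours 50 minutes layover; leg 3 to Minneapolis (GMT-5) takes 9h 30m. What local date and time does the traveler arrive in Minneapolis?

Convert departure to UTC: 04:20 − 12:00 = 16:20 UTC on May 12.
Add 12 hours 55 minutes leg 1 → 05:15 UTC (May 13).
Add 3 hours layover in Kathmandu → 08:15 UTC.
Add 5 hours and 35 minutes leg 2 → 13:50 UTC.
Add 3 hours 50 minutes layover in Cape Morrow → 17:40 UTC.
Add 9 hours 30 minutes leg 3 → 03:10 UTC (May 14).
Minneapolis is UTC−5:00, so local arrival = 03:10 − 5:00 = 22:10 on May 13.

22:10 on May 13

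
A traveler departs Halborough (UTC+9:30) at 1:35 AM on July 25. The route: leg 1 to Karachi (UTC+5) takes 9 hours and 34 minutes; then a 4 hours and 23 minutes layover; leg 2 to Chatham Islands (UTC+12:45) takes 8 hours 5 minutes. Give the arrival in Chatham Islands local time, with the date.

2:52 AM on July 26

Convert departure to UTC: 1:35 AM − 9:30 = 4:05 PM UTC on Jul 24.
Add 9 hours and 34 minutes leg 1 → 1:39 AM UTC (Jul 25).
Add 4 hours 23 minutes layover in Karachi → 6:02 AM UTC.
Add 8 hours and 5 minutes leg 2 → 2:07 PM UTC.
Chatham Islands is UTC+12:45, so local arrival = 2:07 PM + 12:45 = 2:52 AM on Jul 26.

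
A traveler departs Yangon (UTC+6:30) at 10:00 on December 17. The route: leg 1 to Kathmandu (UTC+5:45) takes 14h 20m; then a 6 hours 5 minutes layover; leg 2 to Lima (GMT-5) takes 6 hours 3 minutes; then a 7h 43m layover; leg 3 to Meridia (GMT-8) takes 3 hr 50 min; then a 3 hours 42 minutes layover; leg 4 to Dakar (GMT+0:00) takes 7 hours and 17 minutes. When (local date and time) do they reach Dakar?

Convert departure to UTC: 10:00 − 6:30 = 03:30 UTC on Dec 17.
Add 14 hours 20 minutes leg 1 → 17:50 UTC.
Add 6 hours 5 minutes layover in Kathmandu → 23:55 UTC.
Add 6 hours 3 minutes leg 2 → 05:58 UTC (Dec 18).
Add 7 hours 43 minutes layover in Lima → 13:41 UTC.
Add 3 hours 50 minutes leg 3 → 17:31 UTC.
Add 3 hours 42 minutes layover in Meridia → 21:13 UTC.
Add 7 hours and 17 minutes leg 4 → 04:30 UTC (Dec 19).
Dakar is UTC+0, so local arrival is the same: 04:30 on Dec 19.

04:30 on December 19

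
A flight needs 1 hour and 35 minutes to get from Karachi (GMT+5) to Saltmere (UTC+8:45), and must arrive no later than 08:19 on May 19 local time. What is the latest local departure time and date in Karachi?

Target arrival in UTC: 08:19 − 8:45 = 23:34 on May 18.
Subtract 1 hour and 35 minutes → departure 21:59 UTC on May 18.
Karachi is UTC+5:00: 21:59 + 5:00 = 02:59 on May 19.

02:59 on May 19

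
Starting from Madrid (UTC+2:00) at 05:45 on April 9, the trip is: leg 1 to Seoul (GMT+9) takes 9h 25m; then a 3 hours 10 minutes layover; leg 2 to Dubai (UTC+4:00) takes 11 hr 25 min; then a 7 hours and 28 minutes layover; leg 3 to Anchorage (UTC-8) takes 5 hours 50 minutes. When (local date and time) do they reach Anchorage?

09:03 on April 10

Convert departure to UTC: 05:45 − 2:00 = 03:45 UTC on Apr 9.
Add 9 hours and 25 minutes leg 1 → 13:10 UTC.
Add 3 hours 10 minutes layover in Seoul → 16:20 UTC.
Add 11 hours 25 minutes leg 2 → 03:45 UTC (Apr 10).
Add 7 hours 28 minutes layover in Dubai → 11:13 UTC.
Add 5 hours and 50 minutes leg 3 → 17:03 UTC.
Anchorage is UTC−8:00, so local arrival = 17:03 − 8:00 = 09:03 on Apr 10.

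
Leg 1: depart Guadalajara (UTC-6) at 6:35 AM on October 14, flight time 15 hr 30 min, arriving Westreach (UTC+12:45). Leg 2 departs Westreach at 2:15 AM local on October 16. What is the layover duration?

9 hours 25 minutes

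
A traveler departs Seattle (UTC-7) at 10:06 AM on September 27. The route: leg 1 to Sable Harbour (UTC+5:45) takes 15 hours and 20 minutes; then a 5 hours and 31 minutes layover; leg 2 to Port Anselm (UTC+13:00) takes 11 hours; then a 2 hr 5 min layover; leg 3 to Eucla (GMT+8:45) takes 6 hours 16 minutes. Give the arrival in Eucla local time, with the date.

6:03 PM on Sep 29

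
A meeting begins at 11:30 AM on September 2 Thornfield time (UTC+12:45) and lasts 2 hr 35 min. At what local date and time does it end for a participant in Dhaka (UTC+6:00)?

7:20 AM on September 2

Convert start to UTC: 11:30 AM − 12:45 = 10:45 PM UTC on Sep 1.
Add 2 hours and 35 minutes duration → 1:20 AM UTC (Sep 2).
Dhaka is UTC+6:00, so local end time = 1:20 AM + 6:00 = 7:20 AM on Sep 2.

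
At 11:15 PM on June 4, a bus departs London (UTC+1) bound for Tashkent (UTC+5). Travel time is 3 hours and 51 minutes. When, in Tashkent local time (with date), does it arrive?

Tashkent is 4:00 ahead of London.
After 3 hours 51 minutes it is 3:06 AM (Jun 5) in London.
Shift by the zone difference: 3:06 AM + 4:00 = 7:06 AM on Jun 5 in Tashkent.

7:06 AM on June 5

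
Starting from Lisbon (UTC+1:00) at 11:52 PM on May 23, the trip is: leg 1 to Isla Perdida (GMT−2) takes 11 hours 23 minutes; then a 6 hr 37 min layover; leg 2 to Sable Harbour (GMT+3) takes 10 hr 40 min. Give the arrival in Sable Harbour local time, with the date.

Convert departure to UTC: 11:52 PM − 1:00 = 10:52 PM UTC on May 23.
Add 11 hours and 23 minutes leg 1 → 10:15 AM UTC (May 24).
Add 6 hours 37 minutes layover in Isla Perdida → 4:52 PM UTC.
Add 10 hours and 40 minutes leg 2 → 3:32 AM UTC (May 25).
Sable Harbour is UTC+3:00, so local arrival = 3:32 AM + 3:00 = 6:32 AM on May 25.

6:32 AM on May 25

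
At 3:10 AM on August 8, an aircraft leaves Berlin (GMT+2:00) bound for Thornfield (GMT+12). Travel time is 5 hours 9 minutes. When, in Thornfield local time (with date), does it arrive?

6:19 PM on August 8

Convert departure to UTC: 3:10 AM − 2:00 = 1:10 AM UTC on Aug 8.
Add 5 hours 9 minutes travel time → 6:19 AM UTC.
Thornfield is UTC+12:00, so local arrival = 6:19 AM + 12:00 = 6:19 PM on Aug 8.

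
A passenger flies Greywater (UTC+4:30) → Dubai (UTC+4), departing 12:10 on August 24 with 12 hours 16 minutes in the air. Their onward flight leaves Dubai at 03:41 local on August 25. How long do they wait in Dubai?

Convert departure to UTC: 12:10 − 4:30 = 07:40 UTC on Aug 24.
Add 12 hours 16 minutes flight time → 19:56 UTC.
Dubai is UTC+4:00, so local arrival = 19:56 + 4:00 = 23:56 on Aug 24.
Layover = 03:41 − 23:56 (+1 day) = 3 hours 45 minutes.

3 hours 45 minutes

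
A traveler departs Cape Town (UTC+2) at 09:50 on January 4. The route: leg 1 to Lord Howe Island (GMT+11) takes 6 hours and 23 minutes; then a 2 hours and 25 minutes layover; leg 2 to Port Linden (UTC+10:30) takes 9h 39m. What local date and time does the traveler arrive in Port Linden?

12:47 on January 5

Convert departure to UTC: 09:50 − 2:00 = 07:50 UTC on Jan 4.
Add 6 hours and 23 minutes leg 1 → 14:13 UTC.
Add 2 hours 25 minutes layover in Lord Howe Island → 16:38 UTC.
Add 9 hours and 39 minutes leg 2 → 02:17 UTC (Jan 5).
Port Linden is UTC+10:30, so local arrival = 02:17 + 10:30 = 12:47 on Jan 5.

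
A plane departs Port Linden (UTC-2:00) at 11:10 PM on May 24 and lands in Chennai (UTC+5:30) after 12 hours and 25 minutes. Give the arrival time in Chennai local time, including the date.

Chennai is 7:30 ahead of Port Linden.
After 12 hours and 25 minutes it is 11:35 AM (May 25) in Port Linden.
Shift by the zone difference: 11:35 AM + 7:30 = 7:05 PM on May 25 in Chennai.

7:05 PM on May 25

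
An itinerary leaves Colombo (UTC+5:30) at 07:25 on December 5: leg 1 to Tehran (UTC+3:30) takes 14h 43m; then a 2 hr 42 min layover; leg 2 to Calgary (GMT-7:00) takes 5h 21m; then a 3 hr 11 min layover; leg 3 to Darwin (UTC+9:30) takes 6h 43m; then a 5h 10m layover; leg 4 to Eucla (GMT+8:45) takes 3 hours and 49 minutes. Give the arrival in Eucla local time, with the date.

04:19 on December 7

Convert departure to UTC: 07:25 − 5:30 = 01:55 UTC on Dec 5.
Add 14 hours 43 minutes leg 1 → 16:38 UTC.
Add 2 hours and 42 minutes layover in Tehran → 19:20 UTC.
Add 5 hours and 21 minutes leg 2 → 00:41 UTC (Dec 6).
Add 3 hours 11 minutes layover in Calgary → 03:52 UTC.
Add 6 hours 43 minutes leg 3 → 10:35 UTC.
Add 5 hours and 10 minutes layover in Darwin → 15:45 UTC.
Add 3 hours 49 minutes leg 4 → 19:34 UTC.
Eucla is UTC+8:45, so local arrival = 19:34 + 8:45 = 04:19 on Dec 7.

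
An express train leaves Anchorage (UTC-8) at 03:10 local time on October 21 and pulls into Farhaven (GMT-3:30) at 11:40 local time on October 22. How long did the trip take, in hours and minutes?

28 hours

Departure in UTC: 03:10 + 8:00 = 11:10 on Oct 21.
Arrival in UTC: 11:40 + 3:30 = 15:10 on Oct 22.
Elapsed = 15:10 − 11:10 (+1 day) = 28 hours.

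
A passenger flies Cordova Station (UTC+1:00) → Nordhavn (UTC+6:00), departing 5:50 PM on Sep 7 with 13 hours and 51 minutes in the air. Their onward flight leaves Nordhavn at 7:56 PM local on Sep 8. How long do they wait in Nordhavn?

7 hours 15 minutes

Convert departure to UTC: 5:50 PM − 1:00 = 4:50 PM UTC on Sep 7.
Add 13 hours 51 minutes flight time → 6:41 AM UTC (Sep 8).
Nordhavn is UTC+6:00, so local arrival = 6:41 AM + 6:00 = 12:41 PM on Sep 8.
Layover = 7:56 PM − 12:41 PM = 7 hours 15 minutes.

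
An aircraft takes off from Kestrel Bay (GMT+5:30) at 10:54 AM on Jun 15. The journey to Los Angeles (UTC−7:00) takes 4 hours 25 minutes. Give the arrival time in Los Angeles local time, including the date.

2:49 AM on June 15

Los Angeles is 12:30 behind Kestrel Bay.
After 4 hours 25 minutes it is 3:19 PM in Kestrel Bay.
Shift by the zone difference: 3:19 PM − 12:30 = 2:49 AM on Jun 15 in Los Angeles.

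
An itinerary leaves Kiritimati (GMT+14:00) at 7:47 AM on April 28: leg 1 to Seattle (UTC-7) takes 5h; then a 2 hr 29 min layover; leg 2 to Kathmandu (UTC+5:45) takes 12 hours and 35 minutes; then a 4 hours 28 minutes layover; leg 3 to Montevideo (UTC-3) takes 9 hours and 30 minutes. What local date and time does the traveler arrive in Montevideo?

12:49 AM on April 29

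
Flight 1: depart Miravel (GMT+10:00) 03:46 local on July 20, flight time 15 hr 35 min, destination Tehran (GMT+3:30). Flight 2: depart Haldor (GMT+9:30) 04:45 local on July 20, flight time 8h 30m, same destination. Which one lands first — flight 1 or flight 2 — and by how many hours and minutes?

the second, by 5 hours 36 minutes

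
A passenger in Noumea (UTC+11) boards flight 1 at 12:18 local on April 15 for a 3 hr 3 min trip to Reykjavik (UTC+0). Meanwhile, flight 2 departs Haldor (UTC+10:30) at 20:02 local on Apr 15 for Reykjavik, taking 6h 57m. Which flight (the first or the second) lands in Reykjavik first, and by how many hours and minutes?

Flight 1 in UTC: 12:18 − 11:00 = 01:18 on Apr 15.
+3 hours and 3 minutes → arrive 04:21 UTC on Apr 15.
Flight 2 in UTC: 20:02 − 10:30 = 09:32 on Apr 15.
+6 hours 57 minutes → arrive 16:29 UTC on Apr 15.
Flight 1 lands earlier by 12 hours 8 minutes.

the first, by 12 hours 8 minutes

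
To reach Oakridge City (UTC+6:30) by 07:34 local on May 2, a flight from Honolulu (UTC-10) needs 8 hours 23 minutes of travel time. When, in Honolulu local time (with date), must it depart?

Target arrival in UTC: 07:34 − 6:30 = 01:04 on May 2.
Subtract 8 hours and 23 minutes → departure 16:41 UTC on May 1.
Honolulu is UTC−10:00: 16:41 − 10:00 = 06:41 on May 1.

06:41 on May 1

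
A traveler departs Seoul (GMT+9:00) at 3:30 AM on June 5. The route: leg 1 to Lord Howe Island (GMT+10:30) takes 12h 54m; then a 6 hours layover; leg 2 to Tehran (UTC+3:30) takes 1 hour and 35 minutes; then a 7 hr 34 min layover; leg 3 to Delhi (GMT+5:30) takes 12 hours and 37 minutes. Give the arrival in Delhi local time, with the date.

Convert departure to UTC: 3:30 AM − 9:00 = 6:30 PM UTC on Jun 4.
Add 12 hours 54 minutes leg 1 → 7:24 AM UTC (Jun 5).
Add 6 hours layover in Lord Howe Island → 1:24 PM UTC.
Add 1 hour 35 minutes leg 2 → 2:59 PM UTC.
Add 7 hours and 34 minutes layover in Tehran → 10:33 PM UTC.
Add 12 hours 37 minutes leg 3 → 11:10 AM UTC (Jun 6).
Delhi is UTC+5:30, so local arrival = 11:10 AM + 5:30 = 4:40 PM on Jun 6.

4:40 PM on Jun 6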